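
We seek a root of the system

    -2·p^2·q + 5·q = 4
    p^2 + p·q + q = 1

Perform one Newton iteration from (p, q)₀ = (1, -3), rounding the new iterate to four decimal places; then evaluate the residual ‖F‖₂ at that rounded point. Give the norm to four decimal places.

At (1, -3): F = (-13.0000, -6.0000).
Jacobian J = [[-4·p·q, -2·p^2 + 5], [2·p + q, p + 1]].
At the point, J = [[12.0000, 3.0000], [-1.0000, 2.0000]] (det J = 27.0000).
Solving J·Δ = −F gives Δ = (0.2963, 3.1481).
Then the next iterate is (p, q)₁ = (1.2963, 0.1481).
Re-evaluating at (1.2963, 0.1481): F = (-3.757233, 1.020476), so ‖F‖₂ = 3.8933.

3.8933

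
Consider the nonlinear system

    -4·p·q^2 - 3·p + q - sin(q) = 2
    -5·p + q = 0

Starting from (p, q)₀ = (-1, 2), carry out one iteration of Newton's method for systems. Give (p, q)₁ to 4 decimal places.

(0.5250, 2.6249)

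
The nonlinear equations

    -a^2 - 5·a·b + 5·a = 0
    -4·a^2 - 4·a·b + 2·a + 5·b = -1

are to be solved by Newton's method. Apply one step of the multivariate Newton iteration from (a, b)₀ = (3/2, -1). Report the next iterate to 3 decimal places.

At (3/2, -1): F = (12.750, -4.000).
Jacobian J = [[-2·a - 5·b + 5, -5·a], [-8·a - 4·b + 2, -4·a + 5]].
At the point, J = [[7.000, -7.500], [-6.000, -1.000]] (det J = -52.000).
Solving J·Δ = −F gives Δ = (-0.822, 0.933).
Then the next iterate is (a, b)₁ = (0.678, -0.067).

(0.678, -0.067)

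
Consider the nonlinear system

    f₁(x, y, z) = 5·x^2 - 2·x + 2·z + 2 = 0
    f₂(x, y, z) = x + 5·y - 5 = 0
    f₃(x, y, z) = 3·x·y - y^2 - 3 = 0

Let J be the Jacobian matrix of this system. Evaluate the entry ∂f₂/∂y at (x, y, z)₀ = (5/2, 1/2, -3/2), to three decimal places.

5.000

∂f₂/∂y = 5.
At (5/2, 1/2, -3/2) this is 5.000.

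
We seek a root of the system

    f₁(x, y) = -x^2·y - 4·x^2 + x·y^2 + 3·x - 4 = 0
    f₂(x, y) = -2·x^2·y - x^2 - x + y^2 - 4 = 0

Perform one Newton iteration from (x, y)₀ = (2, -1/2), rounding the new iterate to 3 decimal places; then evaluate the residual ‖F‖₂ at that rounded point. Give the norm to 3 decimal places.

At (2, -1/2): F = (-11.500, -5.750).
Jacobian J = [[-2·x·y - 8·x + y^2 + 3, -x^2 + 2·x·y], [-4·x·y - 2·x - 1, -2·x^2 + 2·y]].
At the point, J = [[-10.750, -6.000], [-1.000, -9.000]] (det J = 90.750).
Solving J·Δ = −F gives Δ = (-0.760, -0.554).
Then the next iterate is (x, y)₁ = (1.240, -1.054).
Re-evaluating at (1.240, -1.054): F = (-3.43223, -2.42542), so ‖F‖₂ = 4.203.

4.203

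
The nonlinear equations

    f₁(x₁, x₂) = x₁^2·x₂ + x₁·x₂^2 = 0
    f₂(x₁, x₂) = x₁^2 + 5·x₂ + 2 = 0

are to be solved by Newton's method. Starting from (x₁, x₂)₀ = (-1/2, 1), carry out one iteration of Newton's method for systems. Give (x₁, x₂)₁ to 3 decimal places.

At (-1/2, 1): F = (-0.250, 7.250).
Jacobian J = [[2·x₁·x₂ + x₂^2, x₁^2 + 2·x₁·x₂], [2·x₁, 5]].
At the point, J = [[0.000, -0.750], [-1.000, 5.000]] (det J = -0.750).
Solving J·Δ = −F gives Δ = (5.583, -0.333).
Then the next iterate is (x₁, x₂)₁ = (5.083, 0.667).

(5.083, 0.667)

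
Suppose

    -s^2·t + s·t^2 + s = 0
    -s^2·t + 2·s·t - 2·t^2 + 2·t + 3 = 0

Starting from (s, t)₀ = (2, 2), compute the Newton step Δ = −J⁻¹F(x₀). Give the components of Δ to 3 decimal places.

(0.235, -0.324)

At (2, 2): F = (2.000, -1.000).
Jacobian J = [[-2·s·t + t^2 + 1, -s^2 + 2·s·t], [-2·s·t + 2·t, -s^2 + 2·s - 4·t + 2]].
At the point, J = [[-3.000, 4.000], [-4.000, -6.000]] (det J = 34.000).
Solving J·Δ = −F gives Δ = (0.235, -0.324).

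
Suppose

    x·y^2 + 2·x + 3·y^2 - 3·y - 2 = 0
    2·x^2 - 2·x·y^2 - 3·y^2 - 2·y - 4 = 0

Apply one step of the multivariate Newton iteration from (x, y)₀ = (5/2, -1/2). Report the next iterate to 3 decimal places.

(1.450, -0.087)

At (5/2, -1/2): F = (5.875, 7.500).
Jacobian J = [[y^2 + 2, 2·x·y + 6·y - 3], [4·x - 2·y^2, -4·x·y - 6·y - 2]].
At the point, J = [[2.250, -8.500], [9.500, 6.000]] (det J = 94.250).
Solving J·Δ = −F gives Δ = (-1.050, 0.413).
Then the next iterate is (x, y)₁ = (1.450, -0.087).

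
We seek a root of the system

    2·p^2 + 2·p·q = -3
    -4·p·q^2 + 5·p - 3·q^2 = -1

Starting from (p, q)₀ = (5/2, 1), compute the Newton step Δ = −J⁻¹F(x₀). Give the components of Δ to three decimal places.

At (5/2, 1): F = (20.500, 0.500).
Jacobian J = [[4·p + 2·q, 2·p], [-4·q^2 + 5, -8·p·q - 6·q]].
At the point, J = [[12.000, 5.000], [1.000, -26.000]] (det J = -317.000).
Solving J·Δ = −F gives Δ = (-1.689, -0.046).

(-1.689, -0.046)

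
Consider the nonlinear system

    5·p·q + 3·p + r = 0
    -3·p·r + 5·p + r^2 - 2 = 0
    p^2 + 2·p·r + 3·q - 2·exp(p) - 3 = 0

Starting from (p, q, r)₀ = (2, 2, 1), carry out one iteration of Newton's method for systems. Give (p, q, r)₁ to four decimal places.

(1.1593, 0.3599, 1.3297)

At (2, 2, 1): F = (27.0000, 3.0000, -3.778112).
Jacobian J = [[5·q + 3, 5·p, 1], [-3·r + 5, 0, -3·p + 2·r], [2·p + 2·r - 2·exp(p), 3, 2·p]].
At the point, J = [[13.0000, 10.0000, 1.0000], [2.0000, 0.0000, -4.0000], [-8.778112, 3.0000, 4.0000]] (det J = 433.124488).
Solving J·Δ = −F gives Δ = (-0.8407, -1.6401, 0.3297).
Then the next iterate is (p, q, r)₁ = (1.1593, 0.3599, 1.3297).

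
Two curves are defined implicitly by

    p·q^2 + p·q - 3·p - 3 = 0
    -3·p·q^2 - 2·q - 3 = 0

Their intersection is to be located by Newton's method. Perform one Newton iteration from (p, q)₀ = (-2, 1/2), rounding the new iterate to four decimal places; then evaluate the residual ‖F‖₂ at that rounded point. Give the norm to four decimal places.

2.9921

At (-2, 1/2): F = (1.5000, -2.5000).
Jacobian J = [[q^2 + q - 3, 2·p·q + p], [-3·q^2, -6·p·q - 2]].
At the point, J = [[-2.2500, -4.0000], [-0.7500, 4.0000]] (det J = -12.0000).
Solving J·Δ = −F gives Δ = (-0.3333, 0.5625).
Then the next iterate is (p, q)₁ = (-2.3333, 1.0625).
Re-evaluating at (-2.3333, 1.0625): F = (-1.113308, 2.777231), so ‖F‖₂ = 2.9921.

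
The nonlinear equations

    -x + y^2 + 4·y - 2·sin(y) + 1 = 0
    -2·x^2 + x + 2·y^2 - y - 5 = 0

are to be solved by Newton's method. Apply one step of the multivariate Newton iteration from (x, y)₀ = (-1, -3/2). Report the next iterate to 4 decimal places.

(-1.0008, -1.7863)

At (-1, -3/2): F = (0.244990, -2.0000).
Jacobian J = [[-1, 2·y - 2·cos(y) + 4], [-4·x + 1, 4·y - 1]].
At the point, J = [[-1.0000, 0.858526], [5.0000, -7.0000]] (det J = 2.707372).
Solving J·Δ = −F gives Δ = (-0.0008, -0.2863).
Then the next iterate is (x, y)₁ = (-1.0008, -1.7863).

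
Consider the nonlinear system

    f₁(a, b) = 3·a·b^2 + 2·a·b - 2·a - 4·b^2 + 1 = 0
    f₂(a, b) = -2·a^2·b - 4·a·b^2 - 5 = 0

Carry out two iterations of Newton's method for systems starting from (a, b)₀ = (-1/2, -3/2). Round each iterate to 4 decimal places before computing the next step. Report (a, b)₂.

(-1.0936, -0.8255)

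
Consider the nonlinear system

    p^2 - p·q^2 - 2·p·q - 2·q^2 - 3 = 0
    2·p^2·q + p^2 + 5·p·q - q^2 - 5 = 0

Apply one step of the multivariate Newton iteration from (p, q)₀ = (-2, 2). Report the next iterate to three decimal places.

(-1.839, 0.232)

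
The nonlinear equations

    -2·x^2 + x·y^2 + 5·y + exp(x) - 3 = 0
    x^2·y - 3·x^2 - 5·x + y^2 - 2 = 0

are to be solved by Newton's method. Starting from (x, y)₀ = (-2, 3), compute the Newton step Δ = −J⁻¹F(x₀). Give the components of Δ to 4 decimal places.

(0.1441, -1.6280)

At (-2, 3): F = (-13.864665, 17.0000).
Jacobian J = [[-4·x + y^2 + exp(x), 2·x·y + 5], [2·x·y - 6·x - 5, x^2 + 2·y]].
At the point, J = [[17.135335, -7.0000], [-5.0000, 10.0000]] (det J = 136.353353).
Solving J·Δ = −F gives Δ = (0.1441, -1.6280).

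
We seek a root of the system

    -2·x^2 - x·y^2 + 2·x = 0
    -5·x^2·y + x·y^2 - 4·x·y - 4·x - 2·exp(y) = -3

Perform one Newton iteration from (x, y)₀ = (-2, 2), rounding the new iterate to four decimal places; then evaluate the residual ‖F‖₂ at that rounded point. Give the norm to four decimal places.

At (-2, 2): F = (-4.0000, -35.778112).
Jacobian J = [[-4·x - y^2 + 2, -2·x·y], [-10·x·y + y^2 - 4·y - 4, -5·x^2 + 2·x·y - 4·x - 2·exp(y)]].
At the point, J = [[6.0000, 8.0000], [32.0000, -34.778112]] (det J = -464.668673).
Solving J·Δ = −F gives Δ = (0.9154, -0.1865).
Then the next iterate is (x, y)₁ = (-1.0846, 1.8135).
Re-evaluating at (-1.0846, 1.8135): F = (-0.954901, -11.291286), so ‖F‖₂ = 11.3316.

11.3316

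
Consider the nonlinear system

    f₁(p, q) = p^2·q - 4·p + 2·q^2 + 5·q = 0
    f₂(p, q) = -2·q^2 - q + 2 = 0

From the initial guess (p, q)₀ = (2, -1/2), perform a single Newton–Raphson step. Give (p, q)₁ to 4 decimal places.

(-2.3333, -2.5000)

At (2, -1/2): F = (-12.0000, 2.0000).
Jacobian J = [[2·p·q - 4, p^2 + 4·q + 5], [0, -4·q - 1]].
At the point, J = [[-6.0000, 7.0000], [0.0000, 1.0000]] (det J = -6.0000).
Solving J·Δ = −F gives Δ = (-4.3333, -2.0000).
Then the next iterate is (p, q)₁ = (-2.3333, -2.5000).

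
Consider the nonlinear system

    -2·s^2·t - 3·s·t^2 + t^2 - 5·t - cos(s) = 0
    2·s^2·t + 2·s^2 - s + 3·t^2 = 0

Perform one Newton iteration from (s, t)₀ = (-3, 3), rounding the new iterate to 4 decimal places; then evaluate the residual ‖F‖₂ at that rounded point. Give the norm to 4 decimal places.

At (-3, 3): F = (21.989992, 102.0000).
Jacobian J = [[-4·s·t - 3·t^2 + sin(s), -2·s^2 - 6·s·t + 2·t - 5], [4·s·t + 4·s - 1, 2·s^2 + 6·t]].
At the point, J = [[8.858880, 37.0000], [-49.0000, 36.0000]] (det J = 2131.919680).
Solving J·Δ = −F gives Δ = (1.3989, -0.9293).
Then the next iterate is (s, t)₁ = (-1.6011, 2.0707).
Re-evaluating at (-1.6011, 2.0707): F = (3.943613, 30.208105), so ‖F‖₂ = 30.4644.

30.4644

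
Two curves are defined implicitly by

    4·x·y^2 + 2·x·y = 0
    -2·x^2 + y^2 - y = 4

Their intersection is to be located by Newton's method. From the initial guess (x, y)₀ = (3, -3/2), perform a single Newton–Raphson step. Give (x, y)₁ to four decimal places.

(1.3867, -1.2227)

At (3, -3/2): F = (18.0000, -18.2500).
Jacobian J = [[4·y^2 + 2·y, 8·x·y + 2·x], [-4·x, 2·y - 1]].
At the point, J = [[6.0000, -30.0000], [-12.0000, -4.0000]] (det J = -384.0000).
Solving J·Δ = −F gives Δ = (-1.6133, 0.2773).
Then the next iterate is (x, y)₁ = (1.3867, -1.2227).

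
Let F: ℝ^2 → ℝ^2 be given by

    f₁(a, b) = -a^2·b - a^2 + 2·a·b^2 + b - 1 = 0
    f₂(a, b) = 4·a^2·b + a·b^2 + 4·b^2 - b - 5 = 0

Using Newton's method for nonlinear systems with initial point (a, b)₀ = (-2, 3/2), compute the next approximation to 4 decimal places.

(-4.6897, -2.3333)

At (-2, 3/2): F = (-18.5000, 22.0000).
Jacobian J = [[-2·a·b - 2·a + 2·b^2, -a^2 + 4·a·b + 1], [8·a·b + b^2, 4·a^2 + 2·a·b + 8·b - 1]].
At the point, J = [[14.5000, -15.0000], [-21.7500, 21.0000]] (det J = -21.7500).
Solving J·Δ = −F gives Δ = (-2.6897, -3.8333).
Then the next iterate is (a, b)₁ = (-4.6897, -2.3333).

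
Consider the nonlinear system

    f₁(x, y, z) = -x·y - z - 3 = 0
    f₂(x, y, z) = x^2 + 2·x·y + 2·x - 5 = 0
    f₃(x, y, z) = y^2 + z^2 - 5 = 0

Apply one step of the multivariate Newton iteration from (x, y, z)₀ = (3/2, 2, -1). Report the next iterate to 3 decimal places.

At (3/2, 2, -1): F = (-5.000, 6.250, 0.000).
Jacobian J = [[-y, -x, -1], [2·x + 2·y + 2, 2·x, 0], [0, 2·y, 2·z]].
At the point, J = [[-2.000, -1.500, -1.000], [9.000, 3.000, 0.000], [0.000, 4.000, -2.000]] (det J = -51.000).
Solving J·Δ = −F gives Δ = (-0.270, -1.275, -2.549).
Then the next iterate is (x, y, z)₁ = (1.230, 0.725, -3.549).

(1.230, 0.725, -3.549)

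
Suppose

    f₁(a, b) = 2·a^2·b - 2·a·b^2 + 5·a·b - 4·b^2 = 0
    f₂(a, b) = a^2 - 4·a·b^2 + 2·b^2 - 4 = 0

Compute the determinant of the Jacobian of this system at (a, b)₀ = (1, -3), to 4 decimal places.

922.0000

J = [[4·a·b - 2·b^2 + 5·b, 2·a^2 - 4·a·b + 5·a - 8·b], [2·a - 4·b^2, -8·a·b + 4·b]].
At the point, J = [[-45.0000, 43.0000], [-34.0000, 12.0000]].
det J = 922.0000.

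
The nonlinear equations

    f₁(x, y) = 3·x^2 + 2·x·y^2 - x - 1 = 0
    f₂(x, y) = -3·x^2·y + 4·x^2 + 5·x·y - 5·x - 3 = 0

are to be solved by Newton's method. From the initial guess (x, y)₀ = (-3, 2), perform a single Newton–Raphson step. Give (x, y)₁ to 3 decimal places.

At (-3, 2): F = (5.000, -36.000).
Jacobian J = [[6·x + 2·y^2 - 1, 4·x·y], [-6·x·y + 8·x + 5·y - 5, -3·x^2 + 5·x]].
At the point, J = [[-11.000, -24.000], [17.000, -42.000]] (det J = 870.000).
Solving J·Δ = −F gives Δ = (1.234, -0.357).
Then the next iterate is (x, y)₁ = (-1.766, 1.643).

(-1.766, 1.643)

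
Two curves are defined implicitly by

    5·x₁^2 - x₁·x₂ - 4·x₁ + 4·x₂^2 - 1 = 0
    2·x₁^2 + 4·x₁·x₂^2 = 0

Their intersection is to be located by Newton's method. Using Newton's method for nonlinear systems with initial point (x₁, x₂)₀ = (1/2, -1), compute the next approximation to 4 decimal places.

(0.2616, -0.7326)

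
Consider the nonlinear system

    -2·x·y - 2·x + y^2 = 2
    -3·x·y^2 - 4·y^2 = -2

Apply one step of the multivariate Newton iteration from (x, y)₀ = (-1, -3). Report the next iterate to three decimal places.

(-1.119, -2.369)

At (-1, -3): F = (3.000, -7.000).
Jacobian J = [[-2·y - 2, -2·x + 2·y], [-3·y^2, -6·x·y - 8·y]].
At the point, J = [[4.000, -4.000], [-27.000, 6.000]] (det J = -84.000).
Solving J·Δ = −F gives Δ = (-0.119, 0.631).
Then the next iterate is (x, y)₁ = (-1.119, -2.369).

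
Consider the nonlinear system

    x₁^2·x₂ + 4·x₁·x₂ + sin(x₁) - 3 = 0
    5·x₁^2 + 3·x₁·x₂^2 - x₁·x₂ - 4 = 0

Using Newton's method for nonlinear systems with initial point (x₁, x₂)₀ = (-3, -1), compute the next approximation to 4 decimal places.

At (-3, -1): F = (-0.141120, 29.0000).
Jacobian J = [[2·x₁·x₂ + 4·x₂ + cos(x₁), x₁^2 + 4·x₁], [10·x₁ + 3·x₂^2 - x₂, 6·x₁·x₂ - x₁]].
At the point, J = [[1.010008, -3.0000], [-26.0000, 21.0000]] (det J = -56.789842).
Solving J·Δ = −F gives Δ = (1.4798, 0.4512).
Then the next iterate is (x₁, x₂)₁ = (-1.5202, -0.5488).

(-1.5202, -0.5488)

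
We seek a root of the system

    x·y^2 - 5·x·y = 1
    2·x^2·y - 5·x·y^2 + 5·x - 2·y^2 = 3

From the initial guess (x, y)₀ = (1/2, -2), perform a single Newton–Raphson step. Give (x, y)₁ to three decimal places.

(0.366, -1.084)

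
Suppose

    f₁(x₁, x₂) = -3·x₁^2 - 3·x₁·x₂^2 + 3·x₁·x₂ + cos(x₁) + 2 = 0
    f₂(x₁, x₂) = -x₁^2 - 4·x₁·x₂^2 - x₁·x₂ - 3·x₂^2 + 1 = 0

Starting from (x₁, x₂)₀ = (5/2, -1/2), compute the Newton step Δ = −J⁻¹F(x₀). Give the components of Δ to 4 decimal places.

(-1.2830, 0.0184)

At (5/2, -1/2): F = (-23.176144, -7.2500).
Jacobian J = [[-6·x₁ - 3·x₂^2 + 3·x₂ - sin(x₁), -6·x₁·x₂ + 3·x₁], [-2·x₁ - 4·x₂^2 - x₂, -8·x₁·x₂ - x₁ - 6·x₂]].
At the point, J = [[-17.848472, 15.0000], [-5.5000, 10.5000]] (det J = -104.908958).
Solving J·Δ = −F gives Δ = (-1.2830, 0.0184).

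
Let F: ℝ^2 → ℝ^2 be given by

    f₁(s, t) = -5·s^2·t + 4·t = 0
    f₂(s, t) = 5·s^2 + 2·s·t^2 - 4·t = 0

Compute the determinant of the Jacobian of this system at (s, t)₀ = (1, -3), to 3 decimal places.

-452.000

J = [[-10·s·t, -5·s^2 + 4], [10·s + 2·t^2, 4·s·t - 4]].
At the point, J = [[30.000, -1.000], [28.000, -16.000]].
det J = -452.000.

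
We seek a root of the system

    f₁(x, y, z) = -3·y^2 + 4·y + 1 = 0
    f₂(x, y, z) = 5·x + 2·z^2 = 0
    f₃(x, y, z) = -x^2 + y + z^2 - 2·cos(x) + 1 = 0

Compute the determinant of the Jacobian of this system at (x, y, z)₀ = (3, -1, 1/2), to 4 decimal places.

-164.3552

J = [[0, -6·y + 4, 0], [5, 0, 4·z], [-2·x + 2·sin(x), 1, 2·z]].
At the point, J = [[0.0000, 10.0000, 0.0000], [5.0000, 0.0000, 2.0000], [-5.717760, 1.0000, 1.0000]].
det J = -164.3552.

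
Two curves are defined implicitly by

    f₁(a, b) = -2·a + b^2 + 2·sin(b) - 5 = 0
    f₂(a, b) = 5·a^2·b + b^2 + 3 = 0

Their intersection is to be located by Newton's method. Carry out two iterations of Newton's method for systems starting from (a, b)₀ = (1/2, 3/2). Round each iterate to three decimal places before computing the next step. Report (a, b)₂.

At (1/2, 3/2): F = (-1.75501, 7.125).
Jacobian J = [[-2, 2·b + 2·cos(b)], [10·a·b, 5·a^2 + 2·b]].
At the point, J = [[-2.000, 3.14147], [7.500, 4.250]] (det J = -32.06106).
Solving J·Δ = −F gives Δ = (-0.931, -0.034).
Then the next iterate is (a, b)₁ = (-0.431, 1.466).
Round to (-0.431, 1.466) and repeat: F = (0.00018, 6.51078), J = [[-2.000, 3.14121], [-6.31846, 3.86081]].
Δ = (1.687, 1.074), so (a, b)₂ = (1.256, 2.540).

(1.256, 2.540)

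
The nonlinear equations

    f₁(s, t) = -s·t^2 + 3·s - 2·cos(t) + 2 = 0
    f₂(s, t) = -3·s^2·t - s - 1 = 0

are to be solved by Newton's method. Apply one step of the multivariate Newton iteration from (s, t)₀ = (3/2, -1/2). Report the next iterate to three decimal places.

(0.035, -1.130)

At (3/2, -1/2): F = (4.36983, 0.875).
Jacobian J = [[-t^2 + 3, -2·s·t + 2·sin(t)], [-6·s·t - 1, -3·s^2]].
At the point, J = [[2.750, 0.54115], [3.500, -6.750]] (det J = -20.45652).
Solving J·Δ = −F gives Δ = (-1.465, -0.630).
Then the next iterate is (s, t)₁ = (0.035, -1.130).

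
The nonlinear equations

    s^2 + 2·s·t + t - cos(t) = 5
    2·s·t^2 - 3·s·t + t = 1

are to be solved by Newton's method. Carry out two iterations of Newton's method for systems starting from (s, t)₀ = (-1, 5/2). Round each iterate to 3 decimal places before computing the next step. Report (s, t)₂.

(0.340, 3.024)

At (-1, 5/2): F = (-5.69886, -3.500).
Jacobian J = [[2·s + 2·t, 2·s + sin(t) + 1], [2·t^2 - 3·t, 4·s·t - 3·s + 1]].
At the point, J = [[3.000, -0.40153], [5.000, -6.000]] (det J = -15.99236).
Solving J·Δ = −F gives Δ = (2.050, 1.125).
Then the next iterate is (s, t)₁ = (1.050, 3.625).
Round to (1.050, 3.625) and repeat: F = (8.22542, 18.80156), J = [[9.350, 2.63520], [15.40625, 13.075]].
Δ = (-0.710, -0.601), so (s, t)₂ = (0.340, 3.024).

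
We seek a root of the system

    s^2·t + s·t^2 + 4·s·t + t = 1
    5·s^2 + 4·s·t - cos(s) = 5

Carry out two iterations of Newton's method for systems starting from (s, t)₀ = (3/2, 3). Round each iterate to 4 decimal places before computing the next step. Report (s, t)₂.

At (3/2, 3): F = (40.2500, 24.179263).
Jacobian J = [[2·s·t + t^2 + 4·t, s^2 + 2·s·t + 4·s + 1], [10·s + 4·t + sin(s), 4·s]].
At the point, J = [[30.0000, 18.2500], [27.997495, 6.0000]] (det J = -330.954284).
Solving J·Δ = −F gives Δ = (-0.6036, -1.2132).
Then the next iterate is (s, t)₁ = (0.8964, 1.7868).
Round to (0.8964, 1.7868) and repeat: F = (11.491198, 4.799989), J = [[13.543229, 8.592508], [16.892284, 3.5856]].
Δ = (-0.0004, -1.3367), so (s, t)₂ = (0.8960, 0.4501).

(0.8960, 0.4501)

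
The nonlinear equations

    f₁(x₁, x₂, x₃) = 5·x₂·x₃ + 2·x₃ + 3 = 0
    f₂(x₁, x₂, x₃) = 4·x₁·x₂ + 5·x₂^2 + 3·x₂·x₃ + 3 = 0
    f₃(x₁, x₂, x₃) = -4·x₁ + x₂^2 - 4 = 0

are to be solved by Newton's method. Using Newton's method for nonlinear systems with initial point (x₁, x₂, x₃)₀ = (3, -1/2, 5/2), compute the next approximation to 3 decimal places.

(-0.906, -0.628, 2.806)

At (3, -1/2, 5/2): F = (1.750, -5.500, -15.750).
Jacobian J = [[0, 5·x₃, 5·x₂ + 2], [4·x₂, 4·x₁ + 10·x₂ + 3·x₃, 3·x₂], [-4, 2·x₂, 0]].
At the point, J = [[0.000, 12.500, -0.500], [-2.000, 14.500, -1.500], [-4.000, -1.000, 0.000]] (det J = 45.000).
Solving J·Δ = −F gives Δ = (-3.906, -0.128, 0.306).
Then the next iterate is (x₁, x₂, x₃)₁ = (-0.906, -0.628, 2.806).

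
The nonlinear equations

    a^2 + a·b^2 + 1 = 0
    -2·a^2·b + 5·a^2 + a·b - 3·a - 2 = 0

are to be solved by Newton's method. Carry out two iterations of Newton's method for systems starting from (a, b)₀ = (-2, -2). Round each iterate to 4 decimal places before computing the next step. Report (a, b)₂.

(-0.5076, -1.5212)

At (-2, -2): F = (-3.0000, 44.0000).
Jacobian J = [[2·a + b^2, 2·a·b], [-4·a·b + 10·a + b - 3, -2·a^2 + a]].
At the point, J = [[0.0000, 8.0000], [-41.0000, -10.0000]] (det J = 328.0000).
Solving J·Δ = −F gives Δ = (0.9817, 0.3750).
Then the next iterate is (a, b)₁ = (-1.0183, -1.6250).
Round to (-1.0183, -1.6250) and repeat: F = (-0.652014, 11.264350), J = [[0.604025, 3.309475], [-21.426950, -3.092170]].
Δ = (0.5107, 0.1038), so (a, b)₂ = (-0.5076, -1.5212).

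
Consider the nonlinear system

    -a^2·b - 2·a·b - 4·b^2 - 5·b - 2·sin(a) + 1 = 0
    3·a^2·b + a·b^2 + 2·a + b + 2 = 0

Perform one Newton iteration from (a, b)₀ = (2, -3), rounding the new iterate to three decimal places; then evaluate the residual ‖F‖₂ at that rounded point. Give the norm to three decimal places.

4.147

At (2, -3): F = (2.18141, -15.000).
Jacobian J = [[-2·a·b - 2·b - 2·cos(a), -a^2 - 2·a - 8·b - 5], [6·a·b + b^2 + 2, 3·a^2 + 2·a·b + 1]].
At the point, J = [[18.83229, 11.000], [-25.000, 1.000]] (det J = 293.83229).
Solving J·Δ = −F gives Δ = (-0.569, 0.776).
Then the next iterate is (a, b)₁ = (1.431, -2.224).
Re-evaluating at (1.431, -2.224): F = (1.27412, -3.94668), so ‖F‖₂ = 4.147.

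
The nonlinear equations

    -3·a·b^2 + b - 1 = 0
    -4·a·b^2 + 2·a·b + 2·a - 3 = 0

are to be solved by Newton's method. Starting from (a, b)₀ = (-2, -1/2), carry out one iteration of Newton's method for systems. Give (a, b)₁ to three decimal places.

(-0.333, -0.750)

At (-2, -1/2): F = (0.000, -3.000).
Jacobian J = [[-3·b^2, -6·a·b + 1], [-4·b^2 + 2·b + 2, -8·a·b + 2·a]].
At the point, J = [[-0.750, -5.000], [0.000, -12.000]] (det J = 9.000).
Solving J·Δ = −F gives Δ = (1.667, -0.250).
Then the next iterate is (a, b)₁ = (-0.333, -0.750).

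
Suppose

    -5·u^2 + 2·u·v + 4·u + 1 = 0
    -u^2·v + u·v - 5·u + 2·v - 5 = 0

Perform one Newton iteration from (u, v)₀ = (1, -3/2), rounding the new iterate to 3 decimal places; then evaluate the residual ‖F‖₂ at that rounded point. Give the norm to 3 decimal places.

At (1, -3/2): F = (-3.000, -13.000).
Jacobian J = [[-10·u + 2·v + 4, 2·u], [-2·u·v + v - 5, -u^2 + u + 2]].
At the point, J = [[-9.000, 2.000], [-3.500, 2.000]] (det J = -11.000).
Solving J·Δ = −F gives Δ = (1.818, 9.682).
Then the next iterate is (u, v)₁ = (2.818, 8.182).
Re-evaluating at (2.818, 8.182): F = (18.68013, -44.64340), so ‖F‖₂ = 48.394.

48.394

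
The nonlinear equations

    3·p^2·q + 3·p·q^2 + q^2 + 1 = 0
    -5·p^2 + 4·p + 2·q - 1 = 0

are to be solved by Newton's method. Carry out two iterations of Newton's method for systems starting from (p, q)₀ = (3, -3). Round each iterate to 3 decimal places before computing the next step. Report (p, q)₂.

At (3, -3): F = (10.000, -40.000).
Jacobian J = [[6·p·q + 3·q^2, 3·p^2 + 6·p·q + 2·q], [-10·p + 4, 2]].
At the point, J = [[-27.000, -33.000], [-26.000, 2.000]] (det J = -912.000).
Solving J·Δ = −F gives Δ = (-1.425, 1.469).
Then the next iterate is (p, q)₁ = (1.575, -1.531).
Round to (1.575, -1.531) and repeat: F = (3.02567, -10.16512), J = [[-7.43607, -10.08807], [-11.750, 2.000]].
Δ = (-0.723, 0.833), so (p, q)₂ = (0.852, -0.698).

(0.852, -0.698)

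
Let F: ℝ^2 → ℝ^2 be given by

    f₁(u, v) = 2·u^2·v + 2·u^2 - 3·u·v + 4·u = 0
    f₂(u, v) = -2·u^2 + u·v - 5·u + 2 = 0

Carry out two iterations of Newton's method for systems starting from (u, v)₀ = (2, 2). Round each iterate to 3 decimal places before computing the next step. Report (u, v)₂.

(0.775, 3.520)

At (2, 2): F = (20.000, -12.000).
Jacobian J = [[4·u·v + 4·u - 3·v + 4, 2·u^2 - 3·u], [-4·u + v - 5, u]].
At the point, J = [[22.000, 2.000], [-11.000, 2.000]] (det J = 66.000).
Solving J·Δ = −F gives Δ = (-0.970, 0.667).
Then the next iterate is (u, v)₁ = (1.030, 2.667).
Round to (1.030, 2.667) and repeat: F = (3.65961, -2.52479), J = [[11.10704, -0.96820], [-6.453, 1.030]].
Δ = (-0.255, 0.853), so (u, v)₂ = (0.775, 3.520).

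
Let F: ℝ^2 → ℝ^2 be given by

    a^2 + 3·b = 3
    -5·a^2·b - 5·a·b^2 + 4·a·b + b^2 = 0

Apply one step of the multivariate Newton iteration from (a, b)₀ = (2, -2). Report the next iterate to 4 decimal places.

(3.4000, -2.2000)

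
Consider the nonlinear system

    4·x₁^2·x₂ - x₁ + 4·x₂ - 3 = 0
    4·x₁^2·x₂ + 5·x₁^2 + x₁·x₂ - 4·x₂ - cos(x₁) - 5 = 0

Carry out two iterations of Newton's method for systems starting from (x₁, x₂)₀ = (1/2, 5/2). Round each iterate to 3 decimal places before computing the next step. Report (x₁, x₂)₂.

(1.094, 0.577)

At (1/2, 5/2): F = (9.000, -10.87758).
Jacobian J = [[8·x₁·x₂ - 1, 4·x₁^2 + 4], [8·x₁·x₂ + 10·x₁ + x₂ + sin(x₁), 4·x₁^2 + x₁ - 4]].
At the point, J = [[9.000, 5.000], [17.97943, -2.500]] (det J = -112.39713).
Solving J·Δ = −F gives Δ = (0.284, -2.311).
Then the next iterate is (x₁, x₂)₁ = (0.784, 0.189).
Round to (0.784, 0.189) and repeat: F = (-2.56332, -2.77796), J = [[0.18541, 6.45862], [9.92053, -0.75738]].
Δ = (0.310, 0.388), so (x₁, x₂)₂ = (1.094, 0.577).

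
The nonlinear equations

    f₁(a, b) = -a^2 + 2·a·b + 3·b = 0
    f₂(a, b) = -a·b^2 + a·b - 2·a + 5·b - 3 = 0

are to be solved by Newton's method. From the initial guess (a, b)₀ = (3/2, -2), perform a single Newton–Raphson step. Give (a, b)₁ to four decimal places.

At (3/2, -2): F = (-14.2500, -25.0000).
Jacobian J = [[-2·a + 2·b, 2·a + 3], [-b^2 + b - 2, -2·a·b + a + 5]].
At the point, J = [[-7.0000, 6.0000], [-8.0000, 12.5000]] (det J = -39.5000).
Solving J·Δ = −F gives Δ = (-0.7120, 1.5443).
Then the next iterate is (a, b)₁ = (0.7880, -0.4557).

(0.7880, -0.4557)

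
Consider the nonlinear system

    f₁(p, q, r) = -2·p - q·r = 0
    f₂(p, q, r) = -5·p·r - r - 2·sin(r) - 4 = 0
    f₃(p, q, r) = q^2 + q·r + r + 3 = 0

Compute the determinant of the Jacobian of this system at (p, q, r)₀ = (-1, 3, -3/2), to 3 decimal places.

-111.523

J = [[-2, -r, -q], [-5·r, 0, -5·p - 2·cos(r) - 1], [0, 2·q + r, q + 1]].
At the point, J = [[-2.000, 1.500, -3.000], [7.500, 0.000, 3.85853], [0.000, 4.500, 4.000]].
det J = -111.523.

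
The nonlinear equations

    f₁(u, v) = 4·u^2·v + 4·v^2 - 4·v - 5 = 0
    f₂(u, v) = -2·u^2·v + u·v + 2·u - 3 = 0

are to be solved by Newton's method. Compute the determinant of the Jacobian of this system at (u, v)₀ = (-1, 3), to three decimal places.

-336.000

J = [[8·u·v, 4·u^2 + 8·v - 4], [-4·u·v + v + 2, -2·u^2 + u]].
At the point, J = [[-24.000, 24.000], [17.000, -3.000]].
det J = -336.000.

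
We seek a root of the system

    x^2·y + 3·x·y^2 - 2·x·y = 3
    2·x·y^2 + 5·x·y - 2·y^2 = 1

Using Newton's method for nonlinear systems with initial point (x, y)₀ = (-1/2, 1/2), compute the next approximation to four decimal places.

(-3.4487, -1.6538)

At (-1/2, 1/2): F = (-2.7500, -3.0000).
Jacobian J = [[2·x·y + 3·y^2 - 2·y, x^2 + 6·x·y - 2·x], [2·y^2 + 5·y, 4·x·y + 5·x - 4·y]].
At the point, J = [[-0.7500, -0.2500], [3.0000, -5.5000]] (det J = 4.8750).
Solving J·Δ = −F gives Δ = (-2.9487, -2.1538).
Then the next iterate is (x, y)₁ = (-3.4487, -1.6538).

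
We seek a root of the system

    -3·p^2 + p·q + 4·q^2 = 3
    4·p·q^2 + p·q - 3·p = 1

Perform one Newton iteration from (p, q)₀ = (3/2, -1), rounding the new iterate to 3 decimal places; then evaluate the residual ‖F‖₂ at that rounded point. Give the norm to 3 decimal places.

1.290

At (3/2, -1): F = (-7.250, -1.000).
Jacobian J = [[-6·p + q, p + 8·q], [4·q^2 + q - 3, 8·p·q + p]].
At the point, J = [[-10.000, -6.500], [0.000, -10.500]] (det J = 105.000).
Solving J·Δ = −F gives Δ = (-0.663, -0.095).
Then the next iterate is (p, q)₁ = (0.837, -1.095).
Re-evaluating at (0.837, -1.095): F = (-1.22212, -0.41318), so ‖F‖₂ = 1.290.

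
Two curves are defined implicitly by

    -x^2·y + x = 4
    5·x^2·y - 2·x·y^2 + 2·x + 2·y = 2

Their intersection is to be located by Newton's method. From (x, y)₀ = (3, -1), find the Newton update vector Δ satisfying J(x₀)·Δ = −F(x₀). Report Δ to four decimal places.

At (3, -1): F = (8.0000, -49.0000).
Jacobian J = [[-2·x·y + 1, -x^2], [10·x·y - 2·y^2 + 2, 5·x^2 - 4·x·y + 2]].
At the point, J = [[7.0000, -9.0000], [-30.0000, 59.0000]] (det J = 143.0000).
Solving J·Δ = −F gives Δ = (-0.2168, 0.7203).

(-0.2168, 0.7203)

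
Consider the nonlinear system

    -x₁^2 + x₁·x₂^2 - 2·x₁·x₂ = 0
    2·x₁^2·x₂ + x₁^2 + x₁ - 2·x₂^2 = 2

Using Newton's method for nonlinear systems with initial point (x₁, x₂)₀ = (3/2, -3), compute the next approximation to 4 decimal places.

At (3/2, -3): F = (20.2500, -29.7500).
Jacobian J = [[-2·x₁ + x₂^2 - 2·x₂, 2·x₁·x₂ - 2·x₁], [4·x₁·x₂ + 2·x₁ + 1, 2·x₁^2 - 4·x₂]].
At the point, J = [[12.0000, -12.0000], [-14.0000, 16.5000]] (det J = 30.0000).
Solving J·Δ = −F gives Δ = (0.7625, 2.4500).
Then the next iterate is (x₁, x₂)₁ = (2.2625, -0.5500).

(2.2625, -0.5500)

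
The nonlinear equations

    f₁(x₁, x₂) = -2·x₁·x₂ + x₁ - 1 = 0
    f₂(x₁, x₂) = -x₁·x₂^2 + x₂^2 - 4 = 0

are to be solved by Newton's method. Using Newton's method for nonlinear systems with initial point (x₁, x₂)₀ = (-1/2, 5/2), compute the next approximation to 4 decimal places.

At (-1/2, 5/2): F = (1.0000, 5.3750).
Jacobian J = [[-2·x₂ + 1, -2·x₁], [-x₂^2, -2·x₁·x₂ + 2·x₂]].
At the point, J = [[-4.0000, 1.0000], [-6.2500, 7.5000]] (det J = -23.7500).
Solving J·Δ = −F gives Δ = (0.0895, -0.6421).
Then the next iterate is (x₁, x₂)₁ = (-0.4105, 1.8579).

(-0.4105, 1.8579)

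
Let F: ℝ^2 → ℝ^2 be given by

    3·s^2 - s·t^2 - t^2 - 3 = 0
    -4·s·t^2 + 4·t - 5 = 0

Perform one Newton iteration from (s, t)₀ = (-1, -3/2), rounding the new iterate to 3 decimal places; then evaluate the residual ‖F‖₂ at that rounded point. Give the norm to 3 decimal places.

At (-1, -3/2): F = (0.000, -2.000).
Jacobian J = [[6·s - t^2, -2·s·t - 2·t], [-4·t^2, -8·s·t + 4]].
At the point, J = [[-8.250, 0.000], [-9.000, -8.000]] (det J = 66.000).
Solving J·Δ = −F gives Δ = (0.000, -0.250).
Then the next iterate is (s, t)₁ = (-1.000, -1.750).
Re-evaluating at (-1.000, -1.750): F = (0.000, 0.250), so ‖F‖₂ = 0.250.

0.250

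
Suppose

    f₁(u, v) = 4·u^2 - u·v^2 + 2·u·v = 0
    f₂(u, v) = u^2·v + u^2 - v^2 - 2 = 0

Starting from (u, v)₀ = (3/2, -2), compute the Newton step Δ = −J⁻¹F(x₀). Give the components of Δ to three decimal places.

(-1.067, 0.808)

At (3/2, -2): F = (-3.000, -8.250).
Jacobian J = [[8·u - v^2 + 2·v, -2·u·v + 2·u], [2·u·v + 2·u, u^2 - 2·v]].
At the point, J = [[4.000, 9.000], [-3.000, 6.250]] (det J = 52.000).
Solving J·Δ = −F gives Δ = (-1.067, 0.808).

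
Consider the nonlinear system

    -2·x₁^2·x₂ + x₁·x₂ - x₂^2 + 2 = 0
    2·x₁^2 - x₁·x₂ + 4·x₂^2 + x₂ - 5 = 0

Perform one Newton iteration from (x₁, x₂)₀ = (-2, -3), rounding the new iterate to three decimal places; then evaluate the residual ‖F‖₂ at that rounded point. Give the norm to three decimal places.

At (-2, -3): F = (23.000, 30.000).
Jacobian J = [[-4·x₁·x₂ + x₂, -2·x₁^2 + x₁ - 2·x₂], [4·x₁ - x₂, -x₁ + 8·x₂ + 1]].
At the point, J = [[-27.000, -4.000], [-5.000, -21.000]] (det J = 547.000).
Solving J·Δ = −F gives Δ = (0.664, 1.271).
Then the next iterate is (x₁, x₂)₁ = (-1.336, -1.729).
Re-evaluating at (-1.336, -1.729): F = (7.49267, 6.48861), so ‖F‖₂ = 9.912.

9.912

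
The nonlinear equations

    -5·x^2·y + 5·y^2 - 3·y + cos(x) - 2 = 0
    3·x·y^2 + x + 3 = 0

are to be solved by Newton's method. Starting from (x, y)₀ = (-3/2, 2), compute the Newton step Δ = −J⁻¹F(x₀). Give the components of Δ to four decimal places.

At (-3/2, 2): F = (-10.429263, -16.5000).
Jacobian J = [[-10·x·y - sin(x), -5·x^2 + 10·y - 3], [3·y^2 + 1, 6·x·y]].
At the point, J = [[30.997495, 5.7500], [13.0000, -18.0000]] (det J = -632.704910).
Solving J·Δ = −F gives Δ = (0.4467, -0.5941).

(0.4467, -0.5941)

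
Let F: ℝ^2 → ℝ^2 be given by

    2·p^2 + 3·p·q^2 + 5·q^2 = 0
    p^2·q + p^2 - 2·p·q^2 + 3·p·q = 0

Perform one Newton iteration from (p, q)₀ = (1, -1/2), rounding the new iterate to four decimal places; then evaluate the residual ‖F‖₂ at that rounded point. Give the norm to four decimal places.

1.1759

At (1, -1/2): F = (4.0000, -1.5000).
Jacobian J = [[4·p + 3·q^2, 6·p·q + 10·q], [2·p·q + 2·p - 2·q^2 + 3·q, p^2 - 4·p·q + 3·p]].
At the point, J = [[4.7500, -8.0000], [-1.0000, 6.0000]] (det J = 20.5000).
Solving J·Δ = −F gives Δ = (-0.5854, 0.1524).
Then the next iterate is (p, q)₁ = (0.4146, -0.3476).
Re-evaluating at (0.4146, -0.3476): F = (1.098198, -0.420391), so ‖F‖₂ = 1.1759.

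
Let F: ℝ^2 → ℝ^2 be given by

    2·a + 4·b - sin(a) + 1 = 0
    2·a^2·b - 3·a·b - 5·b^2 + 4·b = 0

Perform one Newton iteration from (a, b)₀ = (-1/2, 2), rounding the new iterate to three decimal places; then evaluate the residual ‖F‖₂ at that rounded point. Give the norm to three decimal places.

21.752

At (-1/2, 2): F = (8.47943, -8.000).
Jacobian J = [[-cos(a) + 2, 4], [4·a·b - 3·b, 2·a^2 - 3·a - 10·b + 4]].
At the point, J = [[1.12242, 4.000], [-10.000, -14.000]] (det J = 24.28616).
Solving J·Δ = −F gives Δ = (3.570, -3.122).
Then the next iterate is (a, b)₁ = (3.070, -1.122).
Re-evaluating at (3.070, -1.122): F = (2.58047, -21.59828), so ‖F‖₂ = 21.752.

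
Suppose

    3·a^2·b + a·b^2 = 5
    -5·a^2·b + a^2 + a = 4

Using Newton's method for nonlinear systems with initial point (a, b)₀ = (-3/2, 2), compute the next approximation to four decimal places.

(-1.4354, -0.1282)

At (-3/2, 2): F = (2.5000, -25.7500).
Jacobian J = [[6·a·b + b^2, 3·a^2 + 2·a·b], [-10·a·b + 2·a + 1, -5·a^2]].
At the point, J = [[-14.0000, 0.7500], [28.0000, -11.2500]] (det J = 136.5000).
Solving J·Δ = −F gives Δ = (0.0646, -2.1282).
Then the next iterate is (a, b)₁ = (-1.4354, -0.1282).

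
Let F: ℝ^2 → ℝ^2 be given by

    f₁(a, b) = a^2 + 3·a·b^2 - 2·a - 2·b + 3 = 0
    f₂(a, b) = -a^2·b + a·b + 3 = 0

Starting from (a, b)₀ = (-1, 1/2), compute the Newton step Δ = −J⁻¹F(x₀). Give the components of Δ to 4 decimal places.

(-0.1071, 0.9196)

At (-1, 1/2): F = (4.2500, 2.0000).
Jacobian J = [[2·a + 3·b^2 - 2, 6·a·b - 2], [-2·a·b + b, -a^2 + a]].
At the point, J = [[-3.2500, -5.0000], [1.5000, -2.0000]] (det J = 14.0000).
Solving J·Δ = −F gives Δ = (-0.1071, 0.9196).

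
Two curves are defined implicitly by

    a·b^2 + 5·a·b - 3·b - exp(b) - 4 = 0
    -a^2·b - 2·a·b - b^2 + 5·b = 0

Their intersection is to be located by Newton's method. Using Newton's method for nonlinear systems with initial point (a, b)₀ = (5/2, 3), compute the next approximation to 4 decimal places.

(1.4707, 2.4993)

At (5/2, 3): F = (26.914463, -27.7500).
Jacobian J = [[b^2 + 5·b, 2·a·b + 5·a - exp(b) - 3], [-2·a·b - 2·b, -a^2 - 2·a - 2·b + 5]].
At the point, J = [[24.0000, 4.414463], [-21.0000, -12.2500]] (det J = -201.296275).
Solving J·Δ = −F gives Δ = (-1.0293, -0.5007).
Then the next iterate is (a, b)₁ = (1.4707, 2.4993).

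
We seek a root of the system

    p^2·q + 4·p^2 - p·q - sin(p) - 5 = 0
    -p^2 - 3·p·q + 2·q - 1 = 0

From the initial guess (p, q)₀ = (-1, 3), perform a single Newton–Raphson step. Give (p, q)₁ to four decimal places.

(-0.9565, 0.4609)

At (-1, 3): F = (5.841471, 13.0000).
Jacobian J = [[2·p·q + 8·p - q - cos(p), p^2 - p], [-2·p - 3·q, -3·p + 2]].
At the point, J = [[-17.540302, 2.0000], [-7.0000, 5.0000]] (det J = -73.701512).
Solving J·Δ = −F gives Δ = (0.0435, -2.5391).
Then the next iterate is (p, q)₁ = (-0.9565, 0.4609).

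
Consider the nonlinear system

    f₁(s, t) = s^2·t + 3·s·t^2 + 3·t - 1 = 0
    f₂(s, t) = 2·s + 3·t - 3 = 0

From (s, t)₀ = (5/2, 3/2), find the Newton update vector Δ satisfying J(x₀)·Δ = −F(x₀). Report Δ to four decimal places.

(-5.6446, 1.5964)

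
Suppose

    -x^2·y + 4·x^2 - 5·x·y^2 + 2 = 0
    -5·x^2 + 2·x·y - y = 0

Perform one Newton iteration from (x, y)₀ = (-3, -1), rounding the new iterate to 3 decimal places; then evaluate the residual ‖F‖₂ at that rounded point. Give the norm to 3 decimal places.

At (-3, -1): F = (62.000, -38.000).
Jacobian J = [[-2·x·y + 8·x - 5·y^2, -x^2 - 10·x·y], [-10·x + 2·y, 2·x - 1]].
At the point, J = [[-35.000, -39.000], [28.000, -7.000]] (det J = 1337.000).
Solving J·Δ = −F gives Δ = (1.433, 0.304).
Then the next iterate is (x, y)₁ = (-1.567, -0.696).
Re-evaluating at (-1.567, -0.696): F = (17.32638, -9.40018), so ‖F‖₂ = 19.712.

19.712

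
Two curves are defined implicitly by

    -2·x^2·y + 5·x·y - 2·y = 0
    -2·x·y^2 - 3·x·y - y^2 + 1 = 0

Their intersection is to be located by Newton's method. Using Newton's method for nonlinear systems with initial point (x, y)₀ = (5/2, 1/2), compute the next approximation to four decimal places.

(2.3319, 0.2101)

At (5/2, 1/2): F = (-1.0000, -4.2500).
Jacobian J = [[-4·x·y + 5·y, -2·x^2 + 5·x - 2], [-2·y^2 - 3·y, -4·x·y - 3·x - 2·y]].
At the point, J = [[-2.5000, -2.0000], [-2.0000, -13.5000]] (det J = 29.7500).
Solving J·Δ = −F gives Δ = (-0.1681, -0.2899).
Then the next iterate is (x, y)₁ = (2.3319, 0.2101).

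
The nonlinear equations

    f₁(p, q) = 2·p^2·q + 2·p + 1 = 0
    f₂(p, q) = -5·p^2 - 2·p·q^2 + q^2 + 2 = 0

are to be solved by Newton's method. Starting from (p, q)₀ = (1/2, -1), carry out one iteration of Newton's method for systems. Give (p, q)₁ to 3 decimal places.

At (1/2, -1): F = (1.500, 0.750).
Jacobian J = [[4·p·q + 2, 2·p^2], [-10·p - 2·q^2, -4·p·q + 2·q]].
At the point, J = [[0.000, 0.500], [-7.000, 0.000]] (det J = 3.500).
Solving J·Δ = −F gives Δ = (0.107, -3.000).
Then the next iterate is (p, q)₁ = (0.607, -4.000).

(0.607, -4.000)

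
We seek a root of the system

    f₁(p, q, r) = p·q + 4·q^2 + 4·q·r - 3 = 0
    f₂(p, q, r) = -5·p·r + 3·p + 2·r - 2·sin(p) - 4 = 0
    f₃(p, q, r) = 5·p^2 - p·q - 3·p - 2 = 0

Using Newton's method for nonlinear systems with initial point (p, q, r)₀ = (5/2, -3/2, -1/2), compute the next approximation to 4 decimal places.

(1.4762, -0.9239, -0.4732)

At (5/2, -3/2, -1/2): F = (5.2500, 7.553056, 25.5000).
Jacobian J = [[q, p + 8·q + 4·r, 4·q], [-5·r - 2·cos(p) + 3, 0, -5·p + 2], [10·p - q - 3, -p, 0]].
At the point, J = [[-1.5000, -11.5000, -6.0000], [7.102287, 0.0000, -10.5000], [23.5000, -2.5000, 0.0000]] (det J = 2983.534308).
Solving J·Δ = −F gives Δ = (-1.0238, 0.5761, 0.0268).
Then the next iterate is (p, q, r)₁ = (1.4762, -0.9239, -0.4732).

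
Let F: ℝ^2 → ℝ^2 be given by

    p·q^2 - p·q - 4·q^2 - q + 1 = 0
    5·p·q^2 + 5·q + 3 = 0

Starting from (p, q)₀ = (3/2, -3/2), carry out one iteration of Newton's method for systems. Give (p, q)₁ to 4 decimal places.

(1.1179, -1.0385)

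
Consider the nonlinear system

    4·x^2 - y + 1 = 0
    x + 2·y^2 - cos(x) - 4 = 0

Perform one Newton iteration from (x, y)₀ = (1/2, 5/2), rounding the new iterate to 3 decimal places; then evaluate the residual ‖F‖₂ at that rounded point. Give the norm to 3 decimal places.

At (1/2, 5/2): F = (-0.500, 8.12242).
Jacobian J = [[8·x, -1], [sin(x) + 1, 4·y]].
At the point, J = [[4.000, -1.000], [1.47943, 10.000]] (det J = 41.47943).
Solving J·Δ = −F gives Δ = (-0.075, -0.801).
Then the next iterate is (x, y)₁ = (0.425, 1.699).
Re-evaluating at (0.425, 1.699): F = (0.02350, 1.28716), so ‖F‖₂ = 1.287.

1.287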